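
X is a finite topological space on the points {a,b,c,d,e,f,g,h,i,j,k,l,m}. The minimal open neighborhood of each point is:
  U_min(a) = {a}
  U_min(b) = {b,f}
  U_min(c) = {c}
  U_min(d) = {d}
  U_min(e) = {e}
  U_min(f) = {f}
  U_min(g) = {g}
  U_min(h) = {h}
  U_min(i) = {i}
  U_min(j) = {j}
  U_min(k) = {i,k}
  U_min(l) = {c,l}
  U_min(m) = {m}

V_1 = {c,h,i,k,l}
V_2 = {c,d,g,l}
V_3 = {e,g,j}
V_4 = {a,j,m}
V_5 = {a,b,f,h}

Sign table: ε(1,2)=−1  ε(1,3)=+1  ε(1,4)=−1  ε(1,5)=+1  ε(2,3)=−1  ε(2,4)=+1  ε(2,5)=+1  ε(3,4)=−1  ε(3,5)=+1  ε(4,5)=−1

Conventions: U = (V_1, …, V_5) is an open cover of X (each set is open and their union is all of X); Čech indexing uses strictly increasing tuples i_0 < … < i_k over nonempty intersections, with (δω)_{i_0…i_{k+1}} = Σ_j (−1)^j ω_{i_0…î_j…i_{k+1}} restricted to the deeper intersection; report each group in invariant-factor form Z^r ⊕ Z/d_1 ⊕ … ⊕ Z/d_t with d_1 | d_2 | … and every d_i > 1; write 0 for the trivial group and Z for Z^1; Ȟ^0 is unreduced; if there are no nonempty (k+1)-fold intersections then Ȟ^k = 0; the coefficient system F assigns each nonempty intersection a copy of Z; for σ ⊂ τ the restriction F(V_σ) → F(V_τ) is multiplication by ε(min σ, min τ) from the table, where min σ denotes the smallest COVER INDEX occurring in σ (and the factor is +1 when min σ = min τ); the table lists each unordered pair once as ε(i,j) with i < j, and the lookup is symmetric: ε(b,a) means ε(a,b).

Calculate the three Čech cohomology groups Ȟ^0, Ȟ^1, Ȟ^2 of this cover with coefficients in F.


intersection data:
  V12={c,l} V15={h} V23={g} V34={j} V45={a}
C dims 5,5; δ0: rk 4, SNF 1^4
Ȟ^0 = (5 − 4) − 0 = 1, so Ȟ^0 ≅ Z
Ȟ^1 = (5 − 0) − 4 = 1, so Ȟ^1 ≅ Z
Ȟ^2 = (0 − 0) − 0 = 0, so Ȟ^2 ≅ 0

Ȟ^0 ≅ Z, Ȟ^1 ≅ Z and Ȟ^2 ≅ 0


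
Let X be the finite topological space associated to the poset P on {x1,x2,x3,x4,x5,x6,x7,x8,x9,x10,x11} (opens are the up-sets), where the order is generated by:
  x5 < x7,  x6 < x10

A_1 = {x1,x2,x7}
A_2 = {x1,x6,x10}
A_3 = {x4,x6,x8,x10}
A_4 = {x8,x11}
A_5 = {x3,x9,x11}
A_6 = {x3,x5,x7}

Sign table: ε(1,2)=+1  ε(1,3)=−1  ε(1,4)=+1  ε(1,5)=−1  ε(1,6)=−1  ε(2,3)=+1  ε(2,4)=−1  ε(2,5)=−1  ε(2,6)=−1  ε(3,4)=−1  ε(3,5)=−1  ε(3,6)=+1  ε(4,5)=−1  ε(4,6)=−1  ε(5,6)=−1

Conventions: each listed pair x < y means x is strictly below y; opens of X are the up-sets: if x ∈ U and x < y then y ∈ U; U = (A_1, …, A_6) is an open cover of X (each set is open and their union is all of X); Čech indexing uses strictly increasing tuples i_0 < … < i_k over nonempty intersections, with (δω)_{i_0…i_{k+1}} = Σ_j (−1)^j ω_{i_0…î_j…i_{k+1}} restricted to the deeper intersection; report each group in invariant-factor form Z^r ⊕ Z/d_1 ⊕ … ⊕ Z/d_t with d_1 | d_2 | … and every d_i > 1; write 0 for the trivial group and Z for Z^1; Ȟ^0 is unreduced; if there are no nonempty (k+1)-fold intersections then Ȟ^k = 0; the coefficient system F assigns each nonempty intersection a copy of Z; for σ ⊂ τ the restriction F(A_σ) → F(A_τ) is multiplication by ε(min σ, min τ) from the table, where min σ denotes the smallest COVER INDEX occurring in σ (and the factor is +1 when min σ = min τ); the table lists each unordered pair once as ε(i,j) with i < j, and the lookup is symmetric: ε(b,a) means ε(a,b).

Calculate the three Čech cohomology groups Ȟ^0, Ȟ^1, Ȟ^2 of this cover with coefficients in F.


Ȟ^0 ≅ Z, Ȟ^1 ≅ Z and Ȟ^2 ≅ 0

nerve simplices:
  A12={x1} A16={x7} A23={x6,x10} A34={x8} A45={x11} A56={x3}
C dims 6,6; δ0: rk 5, SNF 1^5
degree 0: 6−5−0 = 1 → Ȟ^0 ≅ Z
degree 1: 6−0−5 = 1 → Ȟ^1 ≅ Z
degree 2: 0−0−0 = 0 → Ȟ^2 ≅ 0


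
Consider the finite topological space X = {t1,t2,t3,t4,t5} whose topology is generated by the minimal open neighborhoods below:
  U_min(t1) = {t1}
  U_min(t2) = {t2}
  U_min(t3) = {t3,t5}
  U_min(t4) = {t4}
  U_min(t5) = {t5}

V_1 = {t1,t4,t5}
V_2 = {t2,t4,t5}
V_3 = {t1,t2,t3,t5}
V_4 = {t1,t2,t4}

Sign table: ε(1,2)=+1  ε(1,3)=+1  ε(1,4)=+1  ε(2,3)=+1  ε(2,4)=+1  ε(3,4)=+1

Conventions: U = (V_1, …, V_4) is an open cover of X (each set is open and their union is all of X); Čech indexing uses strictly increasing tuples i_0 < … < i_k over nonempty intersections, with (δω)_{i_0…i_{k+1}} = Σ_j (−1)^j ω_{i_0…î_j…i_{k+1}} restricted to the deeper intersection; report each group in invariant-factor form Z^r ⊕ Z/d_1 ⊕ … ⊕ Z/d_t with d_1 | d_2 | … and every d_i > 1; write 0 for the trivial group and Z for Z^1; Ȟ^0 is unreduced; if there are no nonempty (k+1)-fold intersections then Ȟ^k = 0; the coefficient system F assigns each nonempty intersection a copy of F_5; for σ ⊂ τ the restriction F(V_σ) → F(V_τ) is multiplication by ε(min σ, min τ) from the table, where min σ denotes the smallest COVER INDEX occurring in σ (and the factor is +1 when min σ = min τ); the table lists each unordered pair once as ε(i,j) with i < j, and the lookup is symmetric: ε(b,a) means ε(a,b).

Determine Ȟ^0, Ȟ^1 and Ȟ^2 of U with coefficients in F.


Ȟ^0 = Z/5, Ȟ^1 = 0 and Ȟ^2 = Z/5

nonempty overlaps:
  V12={t4,t5} V13={t1,t5} V14={t1,t4} V23={t2,t5} V24={t2,t4} V34={t1,t2}
  V123={t5} V124={t4} V134={t1} V234={t2}
C dims 4,6,4; δ0: rk_F5 3; δ1: rk_F5 3
degree 0: 4−3−0 = 1 → Ȟ^0 ≅ Z/5
degree 1: 6−3−3 = 0 → Ȟ^1 ≅ 0
degree 2: 4−0−3 = 1 → Ȟ^2 ≅ Z/5


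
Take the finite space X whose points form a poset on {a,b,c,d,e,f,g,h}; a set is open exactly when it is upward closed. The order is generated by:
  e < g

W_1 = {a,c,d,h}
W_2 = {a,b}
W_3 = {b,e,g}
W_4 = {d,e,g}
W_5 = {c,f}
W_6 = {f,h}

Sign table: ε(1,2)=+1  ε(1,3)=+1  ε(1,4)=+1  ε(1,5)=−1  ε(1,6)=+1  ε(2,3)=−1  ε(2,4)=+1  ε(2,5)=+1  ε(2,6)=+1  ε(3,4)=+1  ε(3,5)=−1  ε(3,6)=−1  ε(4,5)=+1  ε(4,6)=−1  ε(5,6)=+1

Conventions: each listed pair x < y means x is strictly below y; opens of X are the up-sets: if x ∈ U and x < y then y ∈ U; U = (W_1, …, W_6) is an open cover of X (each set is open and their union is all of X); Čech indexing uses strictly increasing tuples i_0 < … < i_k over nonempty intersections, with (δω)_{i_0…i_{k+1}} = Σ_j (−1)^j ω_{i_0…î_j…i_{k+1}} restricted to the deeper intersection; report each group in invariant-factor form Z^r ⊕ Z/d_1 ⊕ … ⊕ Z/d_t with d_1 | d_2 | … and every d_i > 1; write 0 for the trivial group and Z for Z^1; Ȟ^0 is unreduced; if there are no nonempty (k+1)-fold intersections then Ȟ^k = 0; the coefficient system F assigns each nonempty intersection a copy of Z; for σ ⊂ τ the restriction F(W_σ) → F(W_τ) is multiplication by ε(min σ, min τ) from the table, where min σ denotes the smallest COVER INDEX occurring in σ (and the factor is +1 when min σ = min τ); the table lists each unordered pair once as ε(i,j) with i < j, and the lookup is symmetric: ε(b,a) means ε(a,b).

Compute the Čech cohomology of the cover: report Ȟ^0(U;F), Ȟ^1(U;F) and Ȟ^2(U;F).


Ȟ^0 = 0,  Ȟ^1 = Z ⊕ Z/2,  Ȟ^2 = 0

intersection data:
  W12={a} W14={d} W15={c} W16={h} W23={b} W34={e,g} W56={f}
C dims 6,7; δ0: rk 6, SNF 1^5·2
Ȟ^0 = (6 − 6) − 0 = 0, so Ȟ^0 ≅ 0
Ȟ^1 = (7 − 0) − 6 = 1 plus torsion [2], so Ȟ^1 ≅ Z ⊕ Z/2
Ȟ^2 = (0 − 0) − 0 = 0, so Ȟ^2 ≅ 0


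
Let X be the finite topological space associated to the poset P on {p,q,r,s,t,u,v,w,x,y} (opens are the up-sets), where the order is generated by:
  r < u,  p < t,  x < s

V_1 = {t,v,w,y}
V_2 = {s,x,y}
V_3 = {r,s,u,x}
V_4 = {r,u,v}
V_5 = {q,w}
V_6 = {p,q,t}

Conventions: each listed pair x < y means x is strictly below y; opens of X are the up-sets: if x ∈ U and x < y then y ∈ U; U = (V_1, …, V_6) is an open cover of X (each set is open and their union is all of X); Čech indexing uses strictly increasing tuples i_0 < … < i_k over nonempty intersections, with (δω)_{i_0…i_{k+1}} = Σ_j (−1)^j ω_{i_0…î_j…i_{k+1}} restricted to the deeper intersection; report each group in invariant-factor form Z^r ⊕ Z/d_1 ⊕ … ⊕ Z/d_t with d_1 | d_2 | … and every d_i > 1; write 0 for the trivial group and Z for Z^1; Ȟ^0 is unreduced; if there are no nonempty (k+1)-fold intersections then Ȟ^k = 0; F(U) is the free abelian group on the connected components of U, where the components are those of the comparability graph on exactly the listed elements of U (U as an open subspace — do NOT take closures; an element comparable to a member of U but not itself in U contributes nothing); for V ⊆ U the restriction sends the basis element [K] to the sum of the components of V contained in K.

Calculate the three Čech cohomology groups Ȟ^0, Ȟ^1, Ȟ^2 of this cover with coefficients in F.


intersection data:
  V12={y} V14={v} V15={w} V16={t} V23={s,x} V34={r,u} V56={q}
components per intersection:
  V1: {t} {v} {w} {y}
  V2: {s,x} {y}
  V3: {r,u} {s,x}
  V4: {r,u} {v}
  V5: {q} {w}
  V6: {p,t} {q}
  V12: {y}
  V14: {v}
  V15: {w}
  V16: {t}
  V23: {s,x}
  V34: {r,u}
  V56: {q}
C dims 14,7; δ0: rk 7, SNF 1^7
Ȟ^0 = (14 − 7) − 0 = 7, so Ȟ^0 ≅ Z^7
Ȟ^1 = (7 − 0) − 7 = 0, so Ȟ^1 ≅ 0
Ȟ^2 = (0 − 0) − 0 = 0, so Ȟ^2 ≅ 0

Ȟ^0(U;F) ≅ Z^7, Ȟ^1(U;F) ≅ 0 and Ȟ^2(U;F) ≅ 0


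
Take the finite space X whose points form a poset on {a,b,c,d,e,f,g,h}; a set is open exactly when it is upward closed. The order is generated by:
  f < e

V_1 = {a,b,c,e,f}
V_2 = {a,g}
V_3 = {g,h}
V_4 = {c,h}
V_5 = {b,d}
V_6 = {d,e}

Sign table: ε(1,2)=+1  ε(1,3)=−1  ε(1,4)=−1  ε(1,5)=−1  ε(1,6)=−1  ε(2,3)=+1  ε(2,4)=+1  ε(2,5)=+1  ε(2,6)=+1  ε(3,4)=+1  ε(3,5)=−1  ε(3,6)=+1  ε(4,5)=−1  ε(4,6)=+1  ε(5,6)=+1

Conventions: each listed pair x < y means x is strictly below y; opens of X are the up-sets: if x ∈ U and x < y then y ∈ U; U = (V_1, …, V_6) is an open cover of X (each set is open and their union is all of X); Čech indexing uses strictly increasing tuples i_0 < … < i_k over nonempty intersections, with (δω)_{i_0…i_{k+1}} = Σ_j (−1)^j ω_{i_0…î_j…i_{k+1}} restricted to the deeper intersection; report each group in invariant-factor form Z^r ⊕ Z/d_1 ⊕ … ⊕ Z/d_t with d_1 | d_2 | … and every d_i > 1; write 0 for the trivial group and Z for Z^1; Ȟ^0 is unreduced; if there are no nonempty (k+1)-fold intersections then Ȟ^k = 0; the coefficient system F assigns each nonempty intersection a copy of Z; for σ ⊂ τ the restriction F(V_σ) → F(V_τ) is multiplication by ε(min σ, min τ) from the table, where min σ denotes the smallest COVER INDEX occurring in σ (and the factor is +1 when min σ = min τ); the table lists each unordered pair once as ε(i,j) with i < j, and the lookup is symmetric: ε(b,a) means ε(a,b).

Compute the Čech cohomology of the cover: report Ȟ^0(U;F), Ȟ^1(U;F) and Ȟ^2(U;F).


Ȟ^0(U;F) ≅ 0, Ȟ^1(U;F) ≅ Z ⊕ Z/2, Ȟ^2(U;F) ≅ 0

nonempty overlaps:
  V12={a} V14={c} V15={b} V16={e} V23={g} V34={h} V56={d}
C dims 6,7; δ0: rk 6, SNF 1^5·2
degree 0: 6−6−0 = 0 → Ȟ^0 ≅ 0
degree 1: 7−0−6 = 1 plus torsion [2] → Ȟ^1 ≅ Z ⊕ Z/2
degree 2: 0−0−0 = 0 → Ȟ^2 ≅ 0


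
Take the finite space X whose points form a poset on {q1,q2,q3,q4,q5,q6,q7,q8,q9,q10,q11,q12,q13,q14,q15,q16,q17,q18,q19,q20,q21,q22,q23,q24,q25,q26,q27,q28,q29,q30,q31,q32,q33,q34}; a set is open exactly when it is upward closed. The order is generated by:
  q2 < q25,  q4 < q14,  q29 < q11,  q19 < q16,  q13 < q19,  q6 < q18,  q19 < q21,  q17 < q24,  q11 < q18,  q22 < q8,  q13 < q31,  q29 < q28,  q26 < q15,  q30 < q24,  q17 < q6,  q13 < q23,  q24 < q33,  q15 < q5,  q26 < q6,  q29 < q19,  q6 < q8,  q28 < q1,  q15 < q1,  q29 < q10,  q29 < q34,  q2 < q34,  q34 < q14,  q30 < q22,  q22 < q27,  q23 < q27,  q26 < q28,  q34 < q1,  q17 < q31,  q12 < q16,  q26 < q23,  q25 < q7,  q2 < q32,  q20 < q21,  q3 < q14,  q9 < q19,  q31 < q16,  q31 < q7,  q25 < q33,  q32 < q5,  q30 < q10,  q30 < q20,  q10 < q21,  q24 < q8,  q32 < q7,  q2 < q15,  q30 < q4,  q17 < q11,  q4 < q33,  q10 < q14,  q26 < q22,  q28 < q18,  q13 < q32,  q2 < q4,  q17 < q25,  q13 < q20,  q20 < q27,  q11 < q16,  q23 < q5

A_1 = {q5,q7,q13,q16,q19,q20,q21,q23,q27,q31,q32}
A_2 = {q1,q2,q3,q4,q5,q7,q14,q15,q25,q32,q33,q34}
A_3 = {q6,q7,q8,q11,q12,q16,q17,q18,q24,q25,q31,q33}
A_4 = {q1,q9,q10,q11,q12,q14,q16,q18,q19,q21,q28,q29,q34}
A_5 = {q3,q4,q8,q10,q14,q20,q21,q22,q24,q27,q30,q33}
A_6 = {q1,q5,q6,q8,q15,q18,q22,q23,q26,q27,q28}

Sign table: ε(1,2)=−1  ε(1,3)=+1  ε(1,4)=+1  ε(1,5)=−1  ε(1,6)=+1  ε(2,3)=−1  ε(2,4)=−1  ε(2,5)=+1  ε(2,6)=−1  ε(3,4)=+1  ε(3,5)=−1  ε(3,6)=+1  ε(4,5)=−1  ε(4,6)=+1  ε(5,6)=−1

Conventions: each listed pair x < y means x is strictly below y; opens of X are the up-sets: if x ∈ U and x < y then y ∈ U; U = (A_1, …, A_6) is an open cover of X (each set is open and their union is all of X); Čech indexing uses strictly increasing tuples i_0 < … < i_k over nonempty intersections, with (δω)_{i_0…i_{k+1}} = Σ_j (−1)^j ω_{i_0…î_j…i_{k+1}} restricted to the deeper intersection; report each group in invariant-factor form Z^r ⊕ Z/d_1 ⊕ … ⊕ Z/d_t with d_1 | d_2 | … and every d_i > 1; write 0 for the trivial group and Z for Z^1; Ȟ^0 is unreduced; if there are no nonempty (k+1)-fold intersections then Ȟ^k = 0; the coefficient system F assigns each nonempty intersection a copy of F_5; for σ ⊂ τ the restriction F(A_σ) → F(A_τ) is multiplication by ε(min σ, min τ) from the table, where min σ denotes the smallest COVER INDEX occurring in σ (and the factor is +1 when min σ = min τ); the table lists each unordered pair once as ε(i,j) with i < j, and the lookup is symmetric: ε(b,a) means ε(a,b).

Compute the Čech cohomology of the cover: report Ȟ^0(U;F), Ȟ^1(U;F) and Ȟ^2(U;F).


Ȟ^0(U;F) ≅ Z/5, Ȟ^1(U;F) ≅ 0, Ȟ^2(U;F) ≅ 0

nerve simplices:
  A12={q5,q7,q32} A13={q7,q16,q31} A14={q16,q19,q21} A15={q20,q21,q27} A16={q5,q23,q27} A23={q7,q25,q33} A24={q1,q14,q34} A25={q3,q4,q14,q33} A26={q1,q5,q15} A34={q11,q12,q16,q18} A35={q8,q24,q33} A36={q6,q8,q18} A45={q10,q14,q21} A46={q1,q18,q28} A56={q8,q22,q27}
  A123={q7} A126={q5} A134={q16} A145={q21} A156={q27} A235={q33} A245={q14} A246={q1} A346={q18} A356={q8}
C dims 6,15,10; δ0: rk_F5 5; δ1: rk_F5 10
degree 0: 6−5−0 = 1 → Ȟ^0 ≅ Z/5
degree 1: 15−10−5 = 0 → Ȟ^1 ≅ 0
degree 2: 10−0−10 = 0 → Ȟ^2 ≅ 0


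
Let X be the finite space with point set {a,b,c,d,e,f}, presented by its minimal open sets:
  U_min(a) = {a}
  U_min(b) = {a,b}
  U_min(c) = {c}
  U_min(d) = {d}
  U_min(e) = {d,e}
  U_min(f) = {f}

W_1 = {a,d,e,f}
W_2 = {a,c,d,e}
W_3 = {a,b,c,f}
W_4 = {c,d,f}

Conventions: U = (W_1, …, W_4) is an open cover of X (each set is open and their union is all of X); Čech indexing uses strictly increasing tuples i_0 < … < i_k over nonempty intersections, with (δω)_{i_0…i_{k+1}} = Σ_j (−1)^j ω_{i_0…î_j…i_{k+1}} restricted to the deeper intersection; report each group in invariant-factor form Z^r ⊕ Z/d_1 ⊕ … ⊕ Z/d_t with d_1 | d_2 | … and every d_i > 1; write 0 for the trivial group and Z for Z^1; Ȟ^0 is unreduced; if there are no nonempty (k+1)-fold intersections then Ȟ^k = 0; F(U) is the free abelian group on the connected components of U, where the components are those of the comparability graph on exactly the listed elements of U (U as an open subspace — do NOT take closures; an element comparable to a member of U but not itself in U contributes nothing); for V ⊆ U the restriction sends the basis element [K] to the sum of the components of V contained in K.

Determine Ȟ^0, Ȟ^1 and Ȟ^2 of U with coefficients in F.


Ȟ^0(U;F) ≅ Z^4, Ȟ^1(U;F) ≅ 0 and Ȟ^2(U;F) ≅ 0

cover nerve:
  W12={a,d,e} W13={a,f} W14={d,f} W23={a,c} W24={c,d} W34={c,f}
  W123={a} W124={d} W134={f} W234={c}
components per intersection:
  W1: {a} {d,e} {f}
  W2: {a} {c} {d,e}
  W3: {a,b} {c} {f}
  W4: {c} {d} {f}
  W12: {a} {d,e}
  W13: {a} {f}
  W14: {d} {f}
  W23: {a} {c}
  W24: {c} {d}
  W34: {c} {f}
  W123: {a}
  W124: {d}
  W134: {f}
  W234: {c}
C dims 12,12,4; δ0: rk 8, SNF 1^8; δ1: rk 4, SNF 1^4
Ȟ^0: (12−8)−0=4 ⇒ Z^4
Ȟ^1: (12−4)−8=0 ⇒ 0
Ȟ^2: (4−0)−4=0 ⇒ 0


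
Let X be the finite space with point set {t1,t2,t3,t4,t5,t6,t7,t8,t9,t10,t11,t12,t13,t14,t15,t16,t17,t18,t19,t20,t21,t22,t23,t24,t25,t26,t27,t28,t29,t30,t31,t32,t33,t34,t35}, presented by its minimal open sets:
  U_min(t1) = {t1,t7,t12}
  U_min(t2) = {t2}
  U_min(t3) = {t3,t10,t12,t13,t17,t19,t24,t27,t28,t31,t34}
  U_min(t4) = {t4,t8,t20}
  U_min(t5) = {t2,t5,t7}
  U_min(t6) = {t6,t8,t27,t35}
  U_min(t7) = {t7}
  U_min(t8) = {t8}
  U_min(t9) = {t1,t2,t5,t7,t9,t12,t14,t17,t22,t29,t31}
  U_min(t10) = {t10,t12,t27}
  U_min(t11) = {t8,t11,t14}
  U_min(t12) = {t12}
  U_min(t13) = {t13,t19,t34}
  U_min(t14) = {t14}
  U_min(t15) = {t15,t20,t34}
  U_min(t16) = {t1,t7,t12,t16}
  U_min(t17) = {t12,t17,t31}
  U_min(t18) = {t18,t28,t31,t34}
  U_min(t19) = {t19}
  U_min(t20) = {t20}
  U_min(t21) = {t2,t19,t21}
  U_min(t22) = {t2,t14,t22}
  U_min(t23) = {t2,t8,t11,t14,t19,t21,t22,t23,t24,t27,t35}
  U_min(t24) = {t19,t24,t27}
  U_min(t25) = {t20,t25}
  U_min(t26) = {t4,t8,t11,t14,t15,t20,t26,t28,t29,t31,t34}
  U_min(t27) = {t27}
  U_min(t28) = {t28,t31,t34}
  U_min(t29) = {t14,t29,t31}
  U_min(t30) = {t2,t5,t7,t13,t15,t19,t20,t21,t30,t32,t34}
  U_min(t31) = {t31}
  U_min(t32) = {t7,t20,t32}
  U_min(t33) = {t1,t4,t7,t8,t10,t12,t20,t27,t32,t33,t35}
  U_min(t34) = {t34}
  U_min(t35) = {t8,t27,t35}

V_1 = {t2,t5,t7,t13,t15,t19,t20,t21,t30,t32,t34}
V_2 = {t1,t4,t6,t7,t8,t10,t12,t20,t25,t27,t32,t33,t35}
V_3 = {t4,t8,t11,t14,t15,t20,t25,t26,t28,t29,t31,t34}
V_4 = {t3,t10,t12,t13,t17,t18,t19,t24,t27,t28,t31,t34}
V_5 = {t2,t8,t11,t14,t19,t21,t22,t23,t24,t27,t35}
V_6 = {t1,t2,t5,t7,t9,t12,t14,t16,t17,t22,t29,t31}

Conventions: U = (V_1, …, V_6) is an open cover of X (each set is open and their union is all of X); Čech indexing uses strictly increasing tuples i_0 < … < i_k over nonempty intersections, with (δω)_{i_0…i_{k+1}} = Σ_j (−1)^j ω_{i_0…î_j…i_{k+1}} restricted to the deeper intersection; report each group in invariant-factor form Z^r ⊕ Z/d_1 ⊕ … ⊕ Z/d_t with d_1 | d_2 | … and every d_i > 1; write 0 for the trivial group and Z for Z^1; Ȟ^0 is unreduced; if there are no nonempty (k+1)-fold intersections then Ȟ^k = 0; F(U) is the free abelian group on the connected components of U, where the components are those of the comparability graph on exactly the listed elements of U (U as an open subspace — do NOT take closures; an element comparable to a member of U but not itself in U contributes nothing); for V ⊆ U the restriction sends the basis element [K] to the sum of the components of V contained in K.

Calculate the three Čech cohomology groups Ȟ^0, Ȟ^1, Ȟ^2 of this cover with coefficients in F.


nerve of the cover:
  V12={t7,t20,t32} V13={t15,t20,t34} V14={t13,t19,t34} V15={t2,t19,t21} V16={t2,t5,t7} V23={t4,t8,t20,t25} V24={t10,t12,t27} V25={t8,t27,t35} V26={t1,t7,t12} V34={t28,t31,t34} V35={t8,t11,t14} V36={t14,t29,t31} V45={t19,t24,t27} V46={t12,t17,t31} V56={t2,t14,t22}
  V123={t20} V126={t7} V134={t34} V145={t19} V156={t2} V235={t8} V245={t27} V246={t12} V346={t31} V356={t14}
components per intersection:
  V1: {t2,t5,t7,t13,t15,t19,t20,t21,t30,t32,t34}
  V2: {t1,t4,t6,t7,t8,t10,t12,t20,t25,t27,t32,t33,t35}
  V3: {t4,t8,t11,t14,t15,t20,t25,t26,t28,t29,t31,t34}
  V4: {t3,t10,t12,t13,t17,t18,t19,t24,t27,t28,t31,t34}
  V5: {t2,t8,t11,t14,t19,t21,t22,t23,t24,t27,t35}
  V6: {t1,t2,t5,t7,t9,t12,t14,t16,t17,t22,t29,t31}
  V12: {t7,t20,t32}
  V13: {t15,t20,t34}
  V14: {t13,t19,t34}
  V15: {t2,t19,t21}
  V16: {t2,t5,t7}
  V23: {t4,t8,t20,t25}
  V24: {t10,t12,t27}
  V25: {t8,t27,t35}
  V26: {t1,t7,t12}
  V34: {t28,t31,t34}
  V35: {t8,t11,t14}
  V36: {t14,t29,t31}
  V45: {t19,t24,t27}
  V46: {t12,t17,t31}
  V56: {t2,t14,t22}
  V123: {t20}
  V126: {t7}
  V134: {t34}
  V145: {t19}
  V156: {t2}
  V235: {t8}
  V245: {t27}
  V246: {t12}
  V346: {t31}
  V356: {t14}
C dims 6,15,10; δ0: rk 5, SNF 1^5; δ1: rk 10, SNF 1^9·2
Ȟ^0 = (6 − 5) − 0 = 1, so Ȟ^0 ≅ Z
Ȟ^1 = (15 − 10) − 5 = 0, so Ȟ^1 ≅ 0
Ȟ^2 = (10 − 0) − 10 = 0 plus torsion [2], so Ȟ^2 ≅ Z/2

Ȟ^0 ≅ Z, Ȟ^1 ≅ 0, Ȟ^2 ≅ Z/2


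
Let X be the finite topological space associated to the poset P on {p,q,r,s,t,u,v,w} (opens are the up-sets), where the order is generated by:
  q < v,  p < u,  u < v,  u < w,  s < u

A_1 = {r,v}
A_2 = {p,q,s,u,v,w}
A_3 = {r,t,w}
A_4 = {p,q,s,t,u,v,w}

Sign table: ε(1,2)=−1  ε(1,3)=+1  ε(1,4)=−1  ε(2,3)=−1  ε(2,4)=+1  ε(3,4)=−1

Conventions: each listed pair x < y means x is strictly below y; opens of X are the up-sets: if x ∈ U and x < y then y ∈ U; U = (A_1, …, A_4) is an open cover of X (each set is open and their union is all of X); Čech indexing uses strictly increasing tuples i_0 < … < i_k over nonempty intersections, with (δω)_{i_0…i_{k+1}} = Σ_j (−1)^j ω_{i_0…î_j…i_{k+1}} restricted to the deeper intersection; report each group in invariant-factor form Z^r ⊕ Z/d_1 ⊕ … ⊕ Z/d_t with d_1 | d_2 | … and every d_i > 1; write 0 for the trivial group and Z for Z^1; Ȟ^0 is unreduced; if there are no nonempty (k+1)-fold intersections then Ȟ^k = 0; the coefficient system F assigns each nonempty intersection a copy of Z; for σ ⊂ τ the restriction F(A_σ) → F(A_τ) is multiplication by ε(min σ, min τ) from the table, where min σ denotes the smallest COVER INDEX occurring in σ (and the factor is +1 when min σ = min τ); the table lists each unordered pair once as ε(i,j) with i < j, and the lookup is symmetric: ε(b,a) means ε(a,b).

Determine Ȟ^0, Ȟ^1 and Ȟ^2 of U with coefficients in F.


Ȟ^0 ≅ Z, Ȟ^1 ≅ Z and Ȟ^2 ≅ 0

cover nerve:
  A12={v} A13={r} A14={v} A23={w} A24={p,q,s,u,v,w} A34={t,w}
  A124={v} A234={w}
C dims 4,6,2; δ0: rk 3, SNF 1^3; δ1: rk 2, SNF 1^2
Ȟ^0: (4−3)−0=1 ⇒ Z
Ȟ^1: (6−2)−3=1 ⇒ Z
Ȟ^2: (2−0)−2=0 ⇒ 0


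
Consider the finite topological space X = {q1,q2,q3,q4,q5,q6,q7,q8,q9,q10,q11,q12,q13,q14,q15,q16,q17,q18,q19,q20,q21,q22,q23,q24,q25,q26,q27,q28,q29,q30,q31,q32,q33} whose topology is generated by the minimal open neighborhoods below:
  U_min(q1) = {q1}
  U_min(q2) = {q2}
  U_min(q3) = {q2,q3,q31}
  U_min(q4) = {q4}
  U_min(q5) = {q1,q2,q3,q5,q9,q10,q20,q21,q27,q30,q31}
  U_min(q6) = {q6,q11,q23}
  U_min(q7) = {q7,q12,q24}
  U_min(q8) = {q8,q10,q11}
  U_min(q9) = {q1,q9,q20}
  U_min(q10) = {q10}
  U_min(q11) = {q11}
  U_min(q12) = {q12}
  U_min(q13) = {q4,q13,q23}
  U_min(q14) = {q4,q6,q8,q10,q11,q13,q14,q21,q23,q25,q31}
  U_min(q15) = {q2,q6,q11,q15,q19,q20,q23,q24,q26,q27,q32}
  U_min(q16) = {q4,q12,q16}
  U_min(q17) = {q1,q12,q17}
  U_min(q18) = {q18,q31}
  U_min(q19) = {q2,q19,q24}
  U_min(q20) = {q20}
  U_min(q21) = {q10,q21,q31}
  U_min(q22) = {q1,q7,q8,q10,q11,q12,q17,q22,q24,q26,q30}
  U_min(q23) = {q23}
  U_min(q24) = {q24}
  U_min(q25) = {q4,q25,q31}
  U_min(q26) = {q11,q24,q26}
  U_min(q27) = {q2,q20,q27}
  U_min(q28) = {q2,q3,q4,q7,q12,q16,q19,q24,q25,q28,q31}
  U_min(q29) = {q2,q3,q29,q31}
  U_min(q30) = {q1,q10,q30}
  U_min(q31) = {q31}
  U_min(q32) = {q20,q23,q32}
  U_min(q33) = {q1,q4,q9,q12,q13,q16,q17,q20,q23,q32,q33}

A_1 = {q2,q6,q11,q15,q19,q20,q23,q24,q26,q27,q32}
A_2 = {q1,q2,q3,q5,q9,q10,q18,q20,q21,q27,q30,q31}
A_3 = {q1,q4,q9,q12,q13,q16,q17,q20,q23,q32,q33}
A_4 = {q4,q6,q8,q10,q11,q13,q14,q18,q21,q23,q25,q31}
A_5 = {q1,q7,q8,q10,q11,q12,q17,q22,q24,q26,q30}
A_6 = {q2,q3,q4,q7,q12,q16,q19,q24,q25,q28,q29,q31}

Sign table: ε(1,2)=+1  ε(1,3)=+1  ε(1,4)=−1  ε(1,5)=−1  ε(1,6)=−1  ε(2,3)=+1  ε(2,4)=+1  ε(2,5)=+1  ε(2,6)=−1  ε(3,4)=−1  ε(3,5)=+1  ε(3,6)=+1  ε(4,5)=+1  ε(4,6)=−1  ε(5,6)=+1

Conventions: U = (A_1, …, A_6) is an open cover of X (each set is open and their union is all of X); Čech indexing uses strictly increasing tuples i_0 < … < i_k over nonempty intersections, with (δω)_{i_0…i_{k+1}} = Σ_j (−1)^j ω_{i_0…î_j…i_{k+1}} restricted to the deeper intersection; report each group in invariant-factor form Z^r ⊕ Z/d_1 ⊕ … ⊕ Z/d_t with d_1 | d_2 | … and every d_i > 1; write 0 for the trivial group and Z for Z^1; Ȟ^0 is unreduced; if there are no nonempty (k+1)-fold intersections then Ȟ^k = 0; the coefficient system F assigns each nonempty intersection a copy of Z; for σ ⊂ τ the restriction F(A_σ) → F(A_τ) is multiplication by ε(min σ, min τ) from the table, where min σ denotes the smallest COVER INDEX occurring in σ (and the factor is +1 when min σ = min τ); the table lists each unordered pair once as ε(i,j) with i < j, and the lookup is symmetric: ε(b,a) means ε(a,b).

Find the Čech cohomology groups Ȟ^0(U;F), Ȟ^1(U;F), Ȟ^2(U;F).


nonempty intersections:
  A12={q2,q20,q27} A13={q20,q23,q32} A14={q6,q11,q23} A15={q11,q24,q26} A16={q2,q19,q24} A23={q1,q9,q20} A24={q10,q18,q21,q31} A25={q1,q10,q30} A26={q2,q3,q31} A34={q4,q13,q23} A35={q1,q12,q17} A36={q4,q12,q16} A45={q8,q10,q11} A46={q4,q25,q31} A56={q7,q12,q24}
  A123={q20} A126={q2} A134={q23} A145={q11} A156={q24} A235={q1} A245={q10} A246={q31} A346={q4} A356={q12}
C dims 6,15,10; δ0: rk 6, SNF 1^5·2; δ1: rk 9, SNF 1^9
Ȟ^0: (6−6)−0=0 ⇒ 0
Ȟ^1: (15−9)−6=0 plus torsion [2] ⇒ Z/2
Ȟ^2: (10−0)−9=1 ⇒ Z

Ȟ^0(U;F) ≅ 0; Ȟ^1(U;F) ≅ Z/2; Ȟ^2(U;F) ≅ Z


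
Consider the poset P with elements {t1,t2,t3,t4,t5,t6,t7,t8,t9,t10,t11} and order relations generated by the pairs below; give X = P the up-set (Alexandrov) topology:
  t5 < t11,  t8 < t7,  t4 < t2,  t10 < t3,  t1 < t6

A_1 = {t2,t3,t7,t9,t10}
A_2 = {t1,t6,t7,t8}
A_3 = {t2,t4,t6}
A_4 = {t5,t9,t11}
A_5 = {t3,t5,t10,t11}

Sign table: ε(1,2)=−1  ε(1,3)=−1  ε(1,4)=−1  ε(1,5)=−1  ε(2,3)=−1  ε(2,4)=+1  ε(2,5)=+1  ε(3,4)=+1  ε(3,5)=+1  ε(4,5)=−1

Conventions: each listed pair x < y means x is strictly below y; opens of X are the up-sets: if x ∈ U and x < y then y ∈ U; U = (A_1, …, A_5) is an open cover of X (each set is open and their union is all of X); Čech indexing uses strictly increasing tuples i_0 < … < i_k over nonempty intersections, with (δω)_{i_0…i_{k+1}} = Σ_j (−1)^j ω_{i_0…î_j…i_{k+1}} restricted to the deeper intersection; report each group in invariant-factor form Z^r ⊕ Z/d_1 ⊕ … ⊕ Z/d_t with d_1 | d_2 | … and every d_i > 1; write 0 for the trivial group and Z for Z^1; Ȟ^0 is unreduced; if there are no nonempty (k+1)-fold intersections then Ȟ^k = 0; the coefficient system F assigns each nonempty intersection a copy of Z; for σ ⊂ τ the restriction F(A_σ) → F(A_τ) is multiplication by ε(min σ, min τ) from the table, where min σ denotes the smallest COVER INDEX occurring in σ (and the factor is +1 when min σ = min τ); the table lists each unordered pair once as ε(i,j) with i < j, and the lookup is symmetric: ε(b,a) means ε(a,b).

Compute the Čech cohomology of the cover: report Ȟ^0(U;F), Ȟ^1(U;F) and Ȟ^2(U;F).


Ȟ^0 ≅ 0,  Ȟ^1 ≅ Z ⊕ Z/2,  Ȟ^2 ≅ 0

nerve simplices:
  A12={t7} A13={t2} A14={t9} A15={t3,t10} A23={t6} A45={t5,t11}
C dims 5,6; δ0: rk 5, SNF 1^4·2
degree 0: 5−5−0 = 0 → Ȟ^0 ≅ 0
degree 1: 6−0−5 = 1 plus torsion [2] → Ȟ^1 ≅ Z ⊕ Z/2
degree 2: 0−0−0 = 0 → Ȟ^2 ≅ 0


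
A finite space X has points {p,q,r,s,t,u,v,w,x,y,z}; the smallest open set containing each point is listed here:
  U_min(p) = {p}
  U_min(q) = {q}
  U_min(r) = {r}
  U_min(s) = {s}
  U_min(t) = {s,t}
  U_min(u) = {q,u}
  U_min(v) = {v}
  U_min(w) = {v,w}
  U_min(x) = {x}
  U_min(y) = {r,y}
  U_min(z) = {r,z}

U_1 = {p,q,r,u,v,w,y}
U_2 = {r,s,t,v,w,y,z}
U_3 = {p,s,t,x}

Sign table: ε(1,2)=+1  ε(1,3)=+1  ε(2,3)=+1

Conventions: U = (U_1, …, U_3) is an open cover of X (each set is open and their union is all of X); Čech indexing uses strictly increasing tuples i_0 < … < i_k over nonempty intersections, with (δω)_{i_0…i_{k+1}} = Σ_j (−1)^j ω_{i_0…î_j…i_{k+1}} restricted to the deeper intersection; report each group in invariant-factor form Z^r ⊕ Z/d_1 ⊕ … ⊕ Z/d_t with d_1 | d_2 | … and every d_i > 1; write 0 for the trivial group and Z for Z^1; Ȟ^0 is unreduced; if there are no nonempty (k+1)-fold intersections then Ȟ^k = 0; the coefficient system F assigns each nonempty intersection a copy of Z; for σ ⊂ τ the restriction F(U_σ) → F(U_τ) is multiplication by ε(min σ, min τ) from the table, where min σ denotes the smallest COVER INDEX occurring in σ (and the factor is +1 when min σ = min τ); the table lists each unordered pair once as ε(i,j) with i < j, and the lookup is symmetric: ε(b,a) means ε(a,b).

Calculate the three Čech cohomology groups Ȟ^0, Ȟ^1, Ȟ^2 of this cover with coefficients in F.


intersection data:
  U12={r,v,w,y} U13={p} U23={s,t}
C dims 3,3; δ0: rk 2, SNF 1^2
Ȟ^0 = (3 − 2) − 0 = 1, so Ȟ^0 ≅ Z
Ȟ^1 = (3 − 0) − 2 = 1, so Ȟ^1 ≅ Z
Ȟ^2 = (0 − 0) − 0 = 0, so Ȟ^2 ≅ 0

Ȟ^0 = Z; Ȟ^1 = Z; Ȟ^2 = 0


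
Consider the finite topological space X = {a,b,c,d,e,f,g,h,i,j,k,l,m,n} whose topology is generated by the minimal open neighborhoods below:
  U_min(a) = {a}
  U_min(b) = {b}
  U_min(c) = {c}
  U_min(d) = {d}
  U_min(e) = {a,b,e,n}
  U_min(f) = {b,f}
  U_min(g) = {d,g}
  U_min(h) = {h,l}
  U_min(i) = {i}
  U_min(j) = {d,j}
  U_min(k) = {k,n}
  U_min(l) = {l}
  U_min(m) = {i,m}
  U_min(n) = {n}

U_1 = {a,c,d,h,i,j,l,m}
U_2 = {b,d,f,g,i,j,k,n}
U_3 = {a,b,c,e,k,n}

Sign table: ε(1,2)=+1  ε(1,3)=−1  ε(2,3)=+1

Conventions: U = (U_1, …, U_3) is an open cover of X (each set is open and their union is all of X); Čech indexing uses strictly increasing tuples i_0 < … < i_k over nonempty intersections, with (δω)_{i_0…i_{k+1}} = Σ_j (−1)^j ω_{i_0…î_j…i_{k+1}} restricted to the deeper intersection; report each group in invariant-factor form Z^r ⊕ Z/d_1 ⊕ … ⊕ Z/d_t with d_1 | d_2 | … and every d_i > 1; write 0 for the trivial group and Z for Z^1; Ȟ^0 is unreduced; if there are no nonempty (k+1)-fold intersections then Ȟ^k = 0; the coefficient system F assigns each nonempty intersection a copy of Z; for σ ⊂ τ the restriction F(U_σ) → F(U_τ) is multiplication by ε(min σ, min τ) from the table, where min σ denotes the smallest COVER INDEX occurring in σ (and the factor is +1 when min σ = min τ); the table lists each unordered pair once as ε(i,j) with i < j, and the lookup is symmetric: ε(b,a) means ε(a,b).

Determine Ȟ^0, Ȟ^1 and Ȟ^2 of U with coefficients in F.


nerve simplices:
  U12={d,i,j} U13={a,c} U23={b,k,n}
C dims 3,3; δ0: rk 3, SNF 1^2·2
degree 0: 3−3−0 = 0 → Ȟ^0 ≅ 0
degree 1: 3−0−3 = 0 plus torsion [2] → Ȟ^1 ≅ Z/2
degree 2: 0−0−0 = 0 → Ȟ^2 ≅ 0

Ȟ^0(U;F) ≅ 0, Ȟ^1(U;F) ≅ Z/2 and Ȟ^2(U;F) ≅ 0


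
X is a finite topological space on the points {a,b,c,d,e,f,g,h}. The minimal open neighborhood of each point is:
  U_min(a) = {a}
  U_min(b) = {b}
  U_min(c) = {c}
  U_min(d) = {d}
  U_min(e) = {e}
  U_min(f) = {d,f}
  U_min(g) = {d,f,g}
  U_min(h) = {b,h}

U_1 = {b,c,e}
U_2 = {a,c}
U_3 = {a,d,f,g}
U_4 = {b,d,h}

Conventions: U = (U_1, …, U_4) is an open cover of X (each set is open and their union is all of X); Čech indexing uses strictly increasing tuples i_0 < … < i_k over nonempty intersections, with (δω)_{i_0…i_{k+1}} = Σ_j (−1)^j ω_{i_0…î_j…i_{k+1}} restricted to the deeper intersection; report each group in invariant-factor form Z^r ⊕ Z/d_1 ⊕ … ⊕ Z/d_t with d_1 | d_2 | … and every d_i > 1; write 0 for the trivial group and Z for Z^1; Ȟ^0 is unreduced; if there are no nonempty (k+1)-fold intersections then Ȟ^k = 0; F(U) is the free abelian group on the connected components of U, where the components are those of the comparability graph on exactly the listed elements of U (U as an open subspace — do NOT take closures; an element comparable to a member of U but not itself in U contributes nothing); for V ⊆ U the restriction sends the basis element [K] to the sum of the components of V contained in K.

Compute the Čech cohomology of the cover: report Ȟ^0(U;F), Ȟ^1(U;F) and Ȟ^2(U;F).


Ȟ^0 = Z^5, Ȟ^1 = 0, Ȟ^2 = 0

nonempty intersections:
  U12={c} U14={b} U23={a} U34={d}
components per intersection:
  U1: {b} {c} {e}
  U2: {a} {c}
  U3: {a} {d,f,g}
  U4: {b,h} {d}
  U12: {c}
  U14: {b}
  U23: {a}
  U34: {d}
C dims 9,4; δ0: rk 4, SNF 1^4
Ȟ^0: (9−4)−0=5 ⇒ Z^5
Ȟ^1: (4−0)−4=0 ⇒ 0
Ȟ^2: (0−0)−0=0 ⇒ 0


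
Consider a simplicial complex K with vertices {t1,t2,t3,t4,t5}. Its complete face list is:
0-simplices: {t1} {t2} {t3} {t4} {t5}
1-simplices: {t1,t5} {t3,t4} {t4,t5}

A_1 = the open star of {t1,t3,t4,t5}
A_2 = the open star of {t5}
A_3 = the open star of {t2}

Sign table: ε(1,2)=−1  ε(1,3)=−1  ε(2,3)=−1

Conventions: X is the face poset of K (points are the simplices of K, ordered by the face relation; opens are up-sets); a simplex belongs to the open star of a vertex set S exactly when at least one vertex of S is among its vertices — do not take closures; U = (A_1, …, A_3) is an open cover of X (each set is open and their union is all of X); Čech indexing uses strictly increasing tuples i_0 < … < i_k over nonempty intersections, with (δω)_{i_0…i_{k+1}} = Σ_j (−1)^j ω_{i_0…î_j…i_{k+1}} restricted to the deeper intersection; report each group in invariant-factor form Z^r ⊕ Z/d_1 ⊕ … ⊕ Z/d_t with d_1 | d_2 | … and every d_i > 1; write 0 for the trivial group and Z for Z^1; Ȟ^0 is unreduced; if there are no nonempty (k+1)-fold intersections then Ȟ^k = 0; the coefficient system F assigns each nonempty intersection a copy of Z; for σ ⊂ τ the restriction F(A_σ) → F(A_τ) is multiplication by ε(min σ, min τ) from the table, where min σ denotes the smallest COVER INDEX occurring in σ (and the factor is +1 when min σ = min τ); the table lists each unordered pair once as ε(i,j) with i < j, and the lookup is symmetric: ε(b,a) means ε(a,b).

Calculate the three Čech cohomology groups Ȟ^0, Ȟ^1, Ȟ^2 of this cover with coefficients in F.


intersection data:
  A1={{t1},{t3},{t4},{t5},{t1,t5},{t3,t4},{t4,t5}} A2={{t5},{t1,t5},{t4,t5}} A3={{t2}}
  A12={{t5},{t1,t5},{t4,t5}}
C dims 3,1; δ0: rk 1, SNF 1^1
Ȟ^0 = (3 − 1) − 0 = 2, so Ȟ^0 ≅ Z^2
Ȟ^1 = (1 − 0) − 1 = 0, so Ȟ^1 ≅ 0
Ȟ^2 = (0 − 0) − 0 = 0, so Ȟ^2 ≅ 0

Ȟ^0 = Z^2, Ȟ^1 = 0 and Ȟ^2 = 0


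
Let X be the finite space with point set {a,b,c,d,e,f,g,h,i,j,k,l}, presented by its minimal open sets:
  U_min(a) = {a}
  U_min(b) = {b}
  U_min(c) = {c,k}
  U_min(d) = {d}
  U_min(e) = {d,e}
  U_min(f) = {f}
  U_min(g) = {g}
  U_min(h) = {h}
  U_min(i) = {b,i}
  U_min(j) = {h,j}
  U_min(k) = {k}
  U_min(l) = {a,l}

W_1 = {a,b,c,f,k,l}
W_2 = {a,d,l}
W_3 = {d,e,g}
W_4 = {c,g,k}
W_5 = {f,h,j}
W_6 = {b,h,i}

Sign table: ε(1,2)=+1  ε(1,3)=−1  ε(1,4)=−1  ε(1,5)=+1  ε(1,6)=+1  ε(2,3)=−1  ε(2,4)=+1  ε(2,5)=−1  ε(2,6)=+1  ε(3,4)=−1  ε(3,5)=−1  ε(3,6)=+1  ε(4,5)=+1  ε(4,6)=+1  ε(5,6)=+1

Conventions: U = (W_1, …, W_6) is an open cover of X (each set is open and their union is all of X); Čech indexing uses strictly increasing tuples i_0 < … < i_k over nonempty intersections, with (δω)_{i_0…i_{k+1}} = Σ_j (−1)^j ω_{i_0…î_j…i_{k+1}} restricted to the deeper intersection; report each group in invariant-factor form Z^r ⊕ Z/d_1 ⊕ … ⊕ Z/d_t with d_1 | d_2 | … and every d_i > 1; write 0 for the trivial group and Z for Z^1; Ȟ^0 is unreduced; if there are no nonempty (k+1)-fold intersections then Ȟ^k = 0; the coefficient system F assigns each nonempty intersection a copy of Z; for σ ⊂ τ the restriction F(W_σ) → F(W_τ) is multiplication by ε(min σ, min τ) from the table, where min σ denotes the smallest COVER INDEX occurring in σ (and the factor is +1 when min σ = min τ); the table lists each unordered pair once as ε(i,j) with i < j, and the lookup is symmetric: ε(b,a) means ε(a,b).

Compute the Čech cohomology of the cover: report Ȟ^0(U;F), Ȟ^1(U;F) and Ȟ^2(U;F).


nonempty intersections:
  W12={a,l} W14={c,k} W15={f} W16={b} W23={d} W34={g} W56={h}
C dims 6,7; δ0: rk 6, SNF 1^5·2
Ȟ^0: (6−6)−0=0 ⇒ 0
Ȟ^1: (7−0)−6=1 plus torsion [2] ⇒ Z ⊕ Z/2
Ȟ^2: (0−0)−0=0 ⇒ 0

Ȟ^0 ≅ 0; Ȟ^1 ≅ Z ⊕ Z/2; Ȟ^2 ≅ 0


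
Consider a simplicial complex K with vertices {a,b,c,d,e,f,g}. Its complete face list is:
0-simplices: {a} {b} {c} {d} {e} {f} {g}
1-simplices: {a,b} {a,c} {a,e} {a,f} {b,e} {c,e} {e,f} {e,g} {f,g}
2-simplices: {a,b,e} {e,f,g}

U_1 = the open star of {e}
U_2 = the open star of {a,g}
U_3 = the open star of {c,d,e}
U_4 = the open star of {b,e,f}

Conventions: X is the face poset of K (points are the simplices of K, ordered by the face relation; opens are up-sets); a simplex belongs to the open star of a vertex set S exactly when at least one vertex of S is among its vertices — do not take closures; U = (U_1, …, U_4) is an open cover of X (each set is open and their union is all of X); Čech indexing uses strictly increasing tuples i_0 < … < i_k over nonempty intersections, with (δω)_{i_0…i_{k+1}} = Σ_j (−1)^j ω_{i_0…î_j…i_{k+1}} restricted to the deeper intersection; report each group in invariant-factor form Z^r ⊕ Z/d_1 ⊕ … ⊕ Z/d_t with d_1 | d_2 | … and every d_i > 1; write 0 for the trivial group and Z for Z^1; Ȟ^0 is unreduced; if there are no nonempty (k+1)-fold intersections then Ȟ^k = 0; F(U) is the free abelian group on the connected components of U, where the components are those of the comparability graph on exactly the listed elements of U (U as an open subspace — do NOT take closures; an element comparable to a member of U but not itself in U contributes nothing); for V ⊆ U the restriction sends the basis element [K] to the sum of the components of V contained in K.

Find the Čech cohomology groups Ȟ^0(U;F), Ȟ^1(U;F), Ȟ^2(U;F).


Ȟ^0 ≅ Z^2,  Ȟ^1 ≅ Z^2,  Ȟ^2 ≅ 0

intersection data:
  U1={{e},{a,e},{b,e},{c,e},{e,f},{e,g},{a,b,e},{e,f,g}} U2={{a},{g},{a,b},{a,c},{a,e},{a,f},{e,g},{f,g},{a,b,e},{e,f,g}} U3={{c},{d},{e},{a,c},{a,e},{b,e},{c,e},{e,f},{e,g},{a,b,e},{e,f,g}} U4={{b},{e},{f},{a,b},{a,e},{a,f},{b,e},{c,e},{e,f},{e,g},{f,g},{a,b,e},{e,f,g}}
  U12={{a,e},{e,g},{a,b,e},{e,f,g}} U13={{e},{a,e},{b,e},{c,e},{e,f},{e,g},{a,b,e},{e,f,g}} U14={{e},{a,e},{b,e},{c,e},{e,f},{e,g},{a,b,e},{e,f,g}} U23={{a,c},{a,e},{e,g},{a,b,e},{e,f,g}} U24={{a,b},{a,e},{a,f},{e,g},{f,g},{a,b,e},{e,f,g}} U34={{e},{a,e},{b,e},{c,e},{e,f},{e,g},{a,b,e},{e,f,g}}
  U123={{a,e},{e,g},{a,b,e},{e,f,g}} U124={{a,e},{e,g},{a,b,e},{e,f,g}} U134={{e},{a,e},{b,e},{c,e},{e,f},{e,g},{a,b,e},{e,f,g}} U234={{a,e},{e,g},{a,b,e},{e,f,g}}
  U1234={{a,e},{e,g},{a,b,e},{e,f,g}}
components per intersection:
  U1: {{e},{a,e},{b,e},{c,e},{e,f},{e,g},{a,b,e},{e,f,g}}
  U2: {{a},{a,b},{a,c},{a,e},{a,f},{a,b,e}} {{g},{e,g},{f,g},{e,f,g}}
  U3: {{c},{e},{a,c},{a,e},{b,e},{c,e},{e,f},{e,g},{a,b,e},{e,f,g}} {{d}}
  U4: {{b},{e},{f},{a,b},{a,e},{a,f},{b,e},{c,e},{e,f},{e,g},{f,g},{a,b,e},{e,f,g}}
  U12: {{a,e},{a,b,e}} {{e,g},{e,f,g}}
  U13: {{e},{a,e},{b,e},{c,e},{e,f},{e,g},{a,b,e},{e,f,g}}
  U14: {{e},{a,e},{b,e},{c,e},{e,f},{e,g},{a,b,e},{e,f,g}}
  U23: {{a,c}} {{a,e},{a,b,e}} {{e,g},{e,f,g}}
  U24: {{a,b},{a,e},{a,b,e}} {{a,f}} {{e,g},{f,g},{e,f,g}}
  U34: {{e},{a,e},{b,e},{c,e},{e,f},{e,g},{a,b,e},{e,f,g}}
  U123: {{a,e},{a,b,e}} {{e,g},{e,f,g}}
  U124: {{a,e},{a,b,e}} {{e,g},{e,f,g}}
  U134: {{e},{a,e},{b,e},{c,e},{e,f},{e,g},{a,b,e},{e,f,g}}
  U234: {{a,e},{a,b,e}} {{e,g},{e,f,g}}
  U1234: {{a,e},{a,b,e}} {{e,g},{e,f,g}}
C dims 6,11,7,2; δ0: rk 4, SNF 1^4; δ1: rk 5, SNF 1^5; δ2: rk 2, SNF 1^2
Ȟ^0 = (6 − 4) − 0 = 2, so Ȟ^0 ≅ Z^2
Ȟ^1 = (11 − 5) − 4 = 2, so Ȟ^1 ≅ Z^2
Ȟ^2 = (7 − 2) − 5 = 0, so Ȟ^2 ≅ 0


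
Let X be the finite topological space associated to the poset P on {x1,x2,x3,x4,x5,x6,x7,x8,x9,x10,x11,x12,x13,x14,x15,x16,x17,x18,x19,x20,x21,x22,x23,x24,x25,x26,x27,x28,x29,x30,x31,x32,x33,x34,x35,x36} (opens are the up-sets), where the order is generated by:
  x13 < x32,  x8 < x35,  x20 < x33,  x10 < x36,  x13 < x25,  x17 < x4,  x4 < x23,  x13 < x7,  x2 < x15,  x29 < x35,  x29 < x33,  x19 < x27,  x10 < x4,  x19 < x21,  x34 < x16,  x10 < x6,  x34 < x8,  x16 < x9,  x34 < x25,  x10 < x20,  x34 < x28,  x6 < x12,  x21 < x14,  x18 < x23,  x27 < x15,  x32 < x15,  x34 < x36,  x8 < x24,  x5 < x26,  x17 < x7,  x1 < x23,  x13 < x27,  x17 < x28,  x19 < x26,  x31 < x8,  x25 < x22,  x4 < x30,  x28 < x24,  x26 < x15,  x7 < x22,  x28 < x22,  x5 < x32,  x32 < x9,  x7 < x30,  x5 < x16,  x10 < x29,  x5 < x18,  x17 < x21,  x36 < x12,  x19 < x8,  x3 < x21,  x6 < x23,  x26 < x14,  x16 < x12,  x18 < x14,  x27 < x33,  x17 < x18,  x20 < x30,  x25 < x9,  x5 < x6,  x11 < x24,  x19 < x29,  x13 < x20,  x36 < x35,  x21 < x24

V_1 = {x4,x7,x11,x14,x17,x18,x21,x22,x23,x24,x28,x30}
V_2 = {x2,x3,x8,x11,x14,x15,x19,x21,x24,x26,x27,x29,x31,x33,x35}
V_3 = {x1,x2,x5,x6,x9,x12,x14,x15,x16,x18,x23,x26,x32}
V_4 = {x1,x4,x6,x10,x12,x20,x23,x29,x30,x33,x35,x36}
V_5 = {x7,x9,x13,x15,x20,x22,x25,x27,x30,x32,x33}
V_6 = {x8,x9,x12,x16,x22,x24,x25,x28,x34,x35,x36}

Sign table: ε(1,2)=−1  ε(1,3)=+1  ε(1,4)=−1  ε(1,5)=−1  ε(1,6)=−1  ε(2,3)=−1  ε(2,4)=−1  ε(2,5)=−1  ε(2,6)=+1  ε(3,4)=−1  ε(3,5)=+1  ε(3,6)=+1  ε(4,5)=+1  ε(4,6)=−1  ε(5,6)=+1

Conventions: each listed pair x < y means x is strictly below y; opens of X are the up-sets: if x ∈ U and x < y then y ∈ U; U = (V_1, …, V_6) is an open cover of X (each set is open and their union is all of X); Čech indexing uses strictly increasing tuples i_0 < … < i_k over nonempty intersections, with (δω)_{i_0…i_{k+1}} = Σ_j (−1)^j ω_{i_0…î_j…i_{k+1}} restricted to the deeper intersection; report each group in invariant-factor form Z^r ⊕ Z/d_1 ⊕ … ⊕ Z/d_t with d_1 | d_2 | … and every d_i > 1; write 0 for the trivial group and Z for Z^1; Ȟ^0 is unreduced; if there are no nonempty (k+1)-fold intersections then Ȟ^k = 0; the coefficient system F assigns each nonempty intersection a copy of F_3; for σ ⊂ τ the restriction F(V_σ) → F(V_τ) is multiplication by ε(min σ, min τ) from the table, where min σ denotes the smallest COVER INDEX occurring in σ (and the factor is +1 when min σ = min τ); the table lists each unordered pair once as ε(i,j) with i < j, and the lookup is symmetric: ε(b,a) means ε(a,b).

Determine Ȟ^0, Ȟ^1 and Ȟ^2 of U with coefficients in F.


nonempty intersections:
  V12={x11,x14,x21,x24} V13={x14,x18,x23} V14={x4,x23,x30} V15={x7,x22,x30} V16={x22,x24,x28} V23={x2,x14,x15,x26} V24={x29,x33,x35} V25={x15,x27,x33} V26={x8,x24,x35} V34={x1,x6,x12,x23} V35={x9,x15,x32} V36={x9,x12,x16} V45={x20,x30,x33} V46={x12,x35,x36} V56={x9,x22,x25}
  V123={x14} V126={x24} V134={x23} V145={x30} V156={x22} V235={x15} V245={x33} V246={x35} V346={x12} V356={x9}
C dims 6,15,10; δ0: rk_F3 6; δ1: rk_F3 9
Ȟ^0: (6−6)−0=0 ⇒ 0
Ȟ^1: (15−9)−6=0 ⇒ 0
Ȟ^2: (10−0)−9=1 ⇒ Z/3

Ȟ^0 ≅ 0; Ȟ^1 ≅ 0; Ȟ^2 ≅ Z/3
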